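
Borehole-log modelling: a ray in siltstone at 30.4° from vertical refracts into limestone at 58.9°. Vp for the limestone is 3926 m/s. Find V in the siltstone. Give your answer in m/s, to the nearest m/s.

sin 30.4° = 0.5060; sin 58.9° = 0.8563.
V₁ = V₂·(sin θ₁/sin θ₂) = 3926·(0.5060/0.8563) = 2320.17 m/s.

2320 m/s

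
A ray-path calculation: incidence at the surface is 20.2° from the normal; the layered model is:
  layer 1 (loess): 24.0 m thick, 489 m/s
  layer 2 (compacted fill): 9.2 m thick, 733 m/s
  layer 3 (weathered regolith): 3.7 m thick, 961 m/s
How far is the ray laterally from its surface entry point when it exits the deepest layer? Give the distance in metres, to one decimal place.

17.8 m

Apply Snell's law at each interface; in layer i the horizontal offset is hᵢ·tan θᵢ.
Layer 1: θ = 20.20°; offset = 24.0·tan 20.20° = 8.830 m.
Layer 2: sin θ = 733·sin 20.2°/489 = 0.5176, θ = 31.17°; offset = 9.2·tan 31.17° = 5.565 m.
Layer 3: sin θ = 961·sin 20.2°/489 = 0.6786, θ = 42.73°; offset = 3.7·tan 42.73° = 3.418 m.
Σ offsets = 17.814 m.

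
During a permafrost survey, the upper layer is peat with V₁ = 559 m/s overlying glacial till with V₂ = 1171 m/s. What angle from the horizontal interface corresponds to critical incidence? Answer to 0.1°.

61.5°

At critical incidence the refracted ray runs along the interface (θ₂ = 90°), so sin θ_c = V₁/V₂.
θ_c = arcsin(559/1171) = arcsin 0.4774 = 28.51°.
Measured from the interface: 90° − 28.51° = 61.49°.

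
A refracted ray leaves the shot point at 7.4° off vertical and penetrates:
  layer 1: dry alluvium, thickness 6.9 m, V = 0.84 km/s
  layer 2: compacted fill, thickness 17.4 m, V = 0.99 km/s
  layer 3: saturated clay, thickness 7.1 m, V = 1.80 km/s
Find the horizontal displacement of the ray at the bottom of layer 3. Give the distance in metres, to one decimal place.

Apply Snell's law at each interface; in layer i the horizontal offset is hᵢ·tan θᵢ.
Layer 1: θ = 7.40°; offset = 6.9·tan 7.40° = 0.896 m.
Layer 2: sin θ = 0.99·sin 7.4°/0.84 = 0.1518, θ = 8.73°; offset = 17.4·tan 8.73° = 2.672 m.
Layer 3: sin θ = 1.80·sin 7.4°/0.84 = 0.2760, θ = 16.02°; offset = 7.1·tan 16.02° = 2.039 m.
Total horizontal offset = 5.607 m.

5.6 m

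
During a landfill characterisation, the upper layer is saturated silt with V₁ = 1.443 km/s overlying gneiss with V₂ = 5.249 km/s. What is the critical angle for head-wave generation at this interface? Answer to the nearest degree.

At critical incidence the refracted ray runs along the interface (θ₂ = 90°), so sin θ_c = V₁/V₂.
θ_c = arcsin(1.443/5.249) = arcsin 0.2749 = 15.96°.

16°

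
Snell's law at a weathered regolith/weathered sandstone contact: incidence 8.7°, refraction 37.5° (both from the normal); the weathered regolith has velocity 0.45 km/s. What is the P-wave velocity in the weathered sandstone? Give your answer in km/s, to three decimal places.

Snell's law: sin 8.7°/V₁ = sin 37.5°/V₂.
V₂ = V₁·sin 37.5°/sin 8.7° = 0.45 × 4.0246 = 1.811 km/s.

1.811 km/s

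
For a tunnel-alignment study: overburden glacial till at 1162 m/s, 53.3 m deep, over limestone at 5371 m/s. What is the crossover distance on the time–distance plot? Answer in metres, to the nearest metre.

θ_c = arcsin(1162/5371) = 12.49°, so cos θ_c = 0.9763 and tᵢ = 2h cos θ_c/V₁ = 0.0896 s.
At crossover x/V₁ = x/V₂ + tᵢ ⇒ x = tᵢ/(1/V₁ − 1/V₂) = 0.08957/(8.6059e-04 − 1.8619e-04) = 132.81 m.

133 m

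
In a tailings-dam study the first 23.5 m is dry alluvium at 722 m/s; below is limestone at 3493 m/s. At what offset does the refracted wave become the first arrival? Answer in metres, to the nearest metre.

58 m

θ_c = arcsin(722/3493) = 11.93°, so cos θ_c = 0.9784 and tᵢ = 2h cos θ_c/V₁ = 0.0637 s.
At crossover x/V₁ = x/V₂ + tᵢ ⇒ x = tᵢ/(1/V₁ − 1/V₂) = 0.06369/(1.3850e-03 − 2.8629e-04) = 57.97 m.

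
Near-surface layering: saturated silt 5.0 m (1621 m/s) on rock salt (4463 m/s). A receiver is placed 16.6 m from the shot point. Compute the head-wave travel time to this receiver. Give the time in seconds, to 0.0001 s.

0.0095 s

t = x/V₂ + 2h·√(V₂²−V₁²)/(V₁V₂).
√(V₂²−V₁²) = √(4463²−1621²) = 4158.2 m/s; delay term = 2·5.0·4158.2/(1621·4463) = 0.00575 s.
t = 16.6/4463 + 0.00575 = 0.00947 s.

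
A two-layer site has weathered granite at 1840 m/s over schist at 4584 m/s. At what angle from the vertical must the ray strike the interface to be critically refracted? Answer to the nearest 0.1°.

23.7°

At critical incidence the refracted ray runs along the interface (θ₂ = 90°), so sin θ_c = V₁/V₂.
θ_c = arcsin(1840/4584) = arcsin 0.4014 = 23.67°.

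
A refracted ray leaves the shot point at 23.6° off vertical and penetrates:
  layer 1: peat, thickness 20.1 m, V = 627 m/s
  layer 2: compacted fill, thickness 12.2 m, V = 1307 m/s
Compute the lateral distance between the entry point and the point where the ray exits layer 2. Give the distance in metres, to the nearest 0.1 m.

Apply Snell's law at each interface; in layer i the horizontal offset is hᵢ·tan θᵢ.
Layer 1: θ = 23.60°; offset = 20.1·tan 23.60° = 8.781 m.
Layer 2: sin θ = 1307·sin 23.6°/627 = 0.8345, θ = 56.57°; offset = 12.2·tan 56.57° = 18.480 m.
Σ offsets = 27.261 m.

27.3 m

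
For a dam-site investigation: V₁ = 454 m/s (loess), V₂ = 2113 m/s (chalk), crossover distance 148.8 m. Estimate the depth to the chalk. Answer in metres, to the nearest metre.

60 m

x_cross = 2h·√((V₂+V₁)/(V₂−V₁)) → h = x_cross / (2·√((V₂+V₁)/(V₂−V₁))).
√((V₂+V₁)/(V₂−V₁)) = √((2113+454)/(2113−454)) = 1.2439.
h = 148.8 / (2·1.2439) = 59.81 m.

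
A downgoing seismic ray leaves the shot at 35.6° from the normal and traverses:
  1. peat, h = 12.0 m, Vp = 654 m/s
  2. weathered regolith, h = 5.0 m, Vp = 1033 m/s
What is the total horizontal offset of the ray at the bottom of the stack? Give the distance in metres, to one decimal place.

20.3 m

Apply Snell's law at each interface; in layer i the horizontal offset is hᵢ·tan θᵢ.
Layer 1: θ = 35.60°; offset = 12.0·tan 35.60° = 8.591 m.
Layer 2: sin θ = 1033·sin 35.6°/654 = 0.9195, θ = 66.85°; offset = 5.0·tan 66.85° = 11.693 m.
Σ offsets = 20.284 m.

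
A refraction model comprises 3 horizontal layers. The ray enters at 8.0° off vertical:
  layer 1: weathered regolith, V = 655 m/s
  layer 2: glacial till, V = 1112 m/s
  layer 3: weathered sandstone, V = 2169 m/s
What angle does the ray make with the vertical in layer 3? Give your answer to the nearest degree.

27°

Snell's law across each interface conserves sin θ / V, so sin θ_3 = V_3·sin θ₁/V₁.
sin θ_3 = 2169 × sin 8.0° / 655 = 0.4609.
θ_3 = arcsin 0.4609 = 27.44°.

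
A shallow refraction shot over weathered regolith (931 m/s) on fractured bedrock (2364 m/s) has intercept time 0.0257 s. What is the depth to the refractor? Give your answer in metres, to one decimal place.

13.0 m

h = tᵢ·V₁·V₂ / (2·√(V₂²−V₁²)).
√(V₂²−V₁²) = √(2364² − 931²) = 2173.0 m/s.
h = 0.0257 s × 931 × 2364 / (2 × 2173.0) = 13.02 m.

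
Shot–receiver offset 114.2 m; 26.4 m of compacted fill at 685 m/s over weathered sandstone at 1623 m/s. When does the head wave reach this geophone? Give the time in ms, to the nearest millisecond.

θ_c = arcsin(V₁/V₂) = arcsin(685/1623) = 24.96°, cos θ_c = 0.9066.
Intercept time tᵢ = 2h cos θ_c / V₁ = 2·26.4·0.9066/685 = 0.06988 s.
t = x/V₂ + tᵢ = 114.2/1623 + 0.06988 = 0.14024 s.

140 ms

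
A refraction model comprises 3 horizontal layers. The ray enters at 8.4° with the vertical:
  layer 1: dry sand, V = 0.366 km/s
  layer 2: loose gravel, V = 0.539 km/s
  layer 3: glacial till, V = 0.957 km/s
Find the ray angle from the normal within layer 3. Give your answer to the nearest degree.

22°

Snell's law across each interface conserves sin θ / V, so sin θ_3 = V_3·sin θ₁/V₁.
sin θ_3 = 0.957 × sin 8.4° / 0.366 = 0.3820.
θ_3 = arcsin 0.3820 = 22.46°.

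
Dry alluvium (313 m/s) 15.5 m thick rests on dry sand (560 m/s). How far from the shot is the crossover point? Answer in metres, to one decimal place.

58.3 m

θ_c = arcsin(313/560) = 33.98°, so cos θ_c = 0.8292 and tᵢ = 2h cos θ_c/V₁ = 0.0821 s.
At crossover x/V₁ = x/V₂ + tᵢ ⇒ x = tᵢ/(1/V₁ − 1/V₂) = 0.08213/(3.1949e-03 − 1.7857e-03) = 58.28 m.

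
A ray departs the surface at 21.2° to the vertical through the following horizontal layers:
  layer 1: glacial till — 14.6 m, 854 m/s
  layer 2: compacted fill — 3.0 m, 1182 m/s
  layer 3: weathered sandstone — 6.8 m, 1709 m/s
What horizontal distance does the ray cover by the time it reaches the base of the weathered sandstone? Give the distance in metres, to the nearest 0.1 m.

Ray parameter p = sin 21.2° / 854 m/s = 4.2345e-04 s/m.
Layer 1: θ = 21.20°; offset = 14.6·tan 21.20° = 5.663 m.
Layer 2: sin θ = p·1182 = 0.5005 → θ = 30.03°; offset = 3.0·tan 30.03° = 1.734 m.
Layer 3: sin θ = p·1709 = 0.7237 → θ = 46.36°; offset = 6.8·tan 46.36° = 7.130 m.
Σ offsets = 14.528 m.

14.5 m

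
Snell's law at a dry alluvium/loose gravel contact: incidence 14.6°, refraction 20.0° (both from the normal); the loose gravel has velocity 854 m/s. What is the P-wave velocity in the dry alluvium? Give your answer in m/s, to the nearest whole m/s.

sin 14.6° = 0.2521; sin 20.0° = 0.3420.
V₁ = V₂·(sin θ₁/sin θ₂) = 854·(0.2521/0.3420) = 629.40 m/s.

629 m/s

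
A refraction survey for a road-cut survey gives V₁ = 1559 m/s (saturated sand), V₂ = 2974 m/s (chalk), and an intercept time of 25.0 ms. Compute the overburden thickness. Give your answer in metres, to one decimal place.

θ_c = arcsin(1559/2974) = 31.62°; cos θ_c = 0.8516.
tᵢ = 2h cos θ_c/V₁ ⇒ h = tᵢ·V₁/(2 cos θ_c) = 0.025·1559/(2·0.8516) = 22.88 m.

22.9 m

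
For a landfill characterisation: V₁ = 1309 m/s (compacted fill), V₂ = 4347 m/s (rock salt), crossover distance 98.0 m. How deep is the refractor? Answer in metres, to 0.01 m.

x_cross = 2h·√((V₂+V₁)/(V₂−V₁)) → h = x_cross / (2·√((V₂+V₁)/(V₂−V₁))).
√((V₂+V₁)/(V₂−V₁)) = √((4347+1309)/(4347−1309)) = 1.3645.
h = 98.0 / (2·1.3645) = 35.91 m.

35.91 m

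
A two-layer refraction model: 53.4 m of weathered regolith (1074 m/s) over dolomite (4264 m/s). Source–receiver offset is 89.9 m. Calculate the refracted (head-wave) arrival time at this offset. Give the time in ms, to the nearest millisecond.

117 ms

t = x/V₂ + 2h·√(V₂²−V₁²)/(V₁V₂).
√(V₂²−V₁²) = √(4264²−1074²) = 4126.5 m/s; delay term = 2·53.4·4126.5/(1074·4264) = 0.09624 s.
t = 89.9/4264 + 0.09624 = 0.11732 s.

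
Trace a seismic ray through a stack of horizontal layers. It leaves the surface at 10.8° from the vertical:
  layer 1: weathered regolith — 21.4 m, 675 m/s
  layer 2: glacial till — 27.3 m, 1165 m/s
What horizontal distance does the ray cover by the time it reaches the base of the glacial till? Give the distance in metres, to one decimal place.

Apply Snell's law at each interface; in layer i the horizontal offset is hᵢ·tan θᵢ.
Layer 1: θ = 10.80°; offset = 21.4·tan 10.80° = 4.082 m.
Layer 2: sin θ = 1165·sin 10.8°/675 = 0.3234, θ = 18.87°; offset = 27.3·tan 18.87° = 9.330 m.
Σ offsets = 13.413 m.

13.4 m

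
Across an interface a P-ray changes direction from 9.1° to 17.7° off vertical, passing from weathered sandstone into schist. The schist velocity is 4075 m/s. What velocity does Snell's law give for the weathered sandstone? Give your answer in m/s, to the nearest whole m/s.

2120 m/s

Snell's law: sin 9.1°/V₁ = sin 17.7°/V₂.
V₁ = V₂·sin 9.1°/sin 17.7° = 4075 × 0.5202 = 2119.82 m/s.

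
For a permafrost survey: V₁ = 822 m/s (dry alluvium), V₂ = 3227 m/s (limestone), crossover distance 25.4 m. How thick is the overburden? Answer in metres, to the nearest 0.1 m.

h = (x_cross/2)·√((V₂−V₁)/(V₂+V₁)).
(V₂−V₁)/(V₂+V₁) = (3227−822)/(3227+822) = 0.5940; √ = 0.7707.
h = (25.4/2)·0.7707 = 9.79 m.

9.8 m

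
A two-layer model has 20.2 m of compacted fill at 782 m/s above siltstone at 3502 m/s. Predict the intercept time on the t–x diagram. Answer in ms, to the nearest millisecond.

tᵢ = 2h·√(V₂²−V₁²)/(V₁V₂).
√(V₂²−V₁²) = √(3502²−782²) = 3413.6 m/s.
tᵢ = 2·20.2·3413.6/(782·3502) = 0.05036 s.

50 ms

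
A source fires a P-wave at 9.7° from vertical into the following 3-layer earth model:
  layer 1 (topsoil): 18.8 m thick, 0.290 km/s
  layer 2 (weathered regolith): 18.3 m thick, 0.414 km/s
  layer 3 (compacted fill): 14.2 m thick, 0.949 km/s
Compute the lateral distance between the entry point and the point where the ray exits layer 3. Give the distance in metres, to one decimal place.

Apply Snell's law at each interface; in layer i the horizontal offset is hᵢ·tan θᵢ.
Layer 1: θ = 9.70°; offset = 18.8·tan 9.70° = 3.214 m.
Layer 2: sin θ = 0.414·sin 9.7°/0.290 = 0.2405, θ = 13.92°; offset = 18.3·tan 13.92° = 4.535 m.
Layer 3: sin θ = 0.949·sin 9.7°/0.290 = 0.5514, θ = 33.46°; offset = 14.2·tan 33.46° = 9.385 m.
Σ offsets = 17.133 m.

17.1 m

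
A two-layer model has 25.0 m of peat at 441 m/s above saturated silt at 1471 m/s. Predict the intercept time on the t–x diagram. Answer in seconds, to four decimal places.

0.1082 s

tᵢ = 2h·√(V₂²−V₁²)/(V₁V₂).
√(V₂²−V₁²) = √(1471²−441²) = 1403.3 m/s.
tᵢ = 2·25.0·1403.3/(441·1471) = 0.10816 s.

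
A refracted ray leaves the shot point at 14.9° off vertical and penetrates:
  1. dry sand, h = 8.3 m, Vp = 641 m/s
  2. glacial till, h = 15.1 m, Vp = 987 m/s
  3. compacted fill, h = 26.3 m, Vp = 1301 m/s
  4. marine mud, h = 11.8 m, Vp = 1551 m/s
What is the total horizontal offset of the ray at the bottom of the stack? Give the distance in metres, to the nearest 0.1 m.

Apply Snell's law at each interface; in layer i the horizontal offset is hᵢ·tan θᵢ.
Layer 1: θ = 14.90°; offset = 8.3·tan 14.90° = 2.208 m.
Layer 2: sin θ = 987·sin 14.9°/641 = 0.3959, θ = 23.32°; offset = 15.1·tan 23.32° = 6.511 m.
Layer 3: sin θ = 1301·sin 14.9°/641 = 0.5219, θ = 31.46°; offset = 26.3·tan 31.46° = 16.091 m.
Layer 4: sin θ = 1551·sin 14.9°/641 = 0.6222, θ = 38.48°; offset = 11.8·tan 38.48° = 9.378 m.
Summing the layer offsets gives 34.187 m.

34.2 m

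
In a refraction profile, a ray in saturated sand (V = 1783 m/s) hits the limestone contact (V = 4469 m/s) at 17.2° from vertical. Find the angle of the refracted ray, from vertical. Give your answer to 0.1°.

sin θ₁/V₁ = sin θ₂/V₂ ⇒ sin θ₂ = 4469·sin 17.2°/1783 = 4469·0.2957/1783 = 0.7412.
θ₂ = arcsin 0.7412 = 47.83° from the normal.

47.8°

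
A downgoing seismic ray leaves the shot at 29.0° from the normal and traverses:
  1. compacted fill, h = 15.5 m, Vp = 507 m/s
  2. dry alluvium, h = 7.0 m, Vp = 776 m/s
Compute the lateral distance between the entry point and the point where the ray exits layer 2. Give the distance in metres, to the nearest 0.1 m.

Apply Snell's law at each interface; in layer i the horizontal offset is hᵢ·tan θᵢ.
Layer 1: θ = 29.00°; offset = 15.5·tan 29.00° = 8.592 m.
Layer 2: sin θ = 776·sin 29.0°/507 = 0.7420, θ = 47.91°; offset = 7.0·tan 47.91° = 7.748 m.
Total horizontal offset = 16.340 m.

16.3 m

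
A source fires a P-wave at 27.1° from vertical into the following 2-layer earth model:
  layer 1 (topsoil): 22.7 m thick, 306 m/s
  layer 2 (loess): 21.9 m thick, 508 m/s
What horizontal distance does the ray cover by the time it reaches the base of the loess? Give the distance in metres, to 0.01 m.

Ray parameter p = sin 27.1° / 306 m/s = 1.4887e-03 s/m.
Layer 1: θ = 27.10°; offset = 22.7·tan 27.10° = 11.6162 m.
Layer 2: sin θ = p·508 = 0.7563 → θ = 49.14°; offset = 21.9·tan 49.14° = 25.3141 m.
Σ offsets = 36.9303 m.

36.93 m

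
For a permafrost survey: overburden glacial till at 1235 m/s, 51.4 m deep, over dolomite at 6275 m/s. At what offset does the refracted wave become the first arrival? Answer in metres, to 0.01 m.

x_cross = 2h·√((V₂+V₁)/(V₂−V₁)).
(V₂+V₁)/(V₂−V₁) = (6275+1235)/(6275−1235) = 1.4901; √ = 1.2207.
x_cross = 2·51.4·1.2207 = 125.49 m.

125.49 m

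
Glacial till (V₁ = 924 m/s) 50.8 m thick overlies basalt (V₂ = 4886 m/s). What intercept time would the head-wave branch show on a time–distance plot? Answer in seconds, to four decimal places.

0.1080 s

tᵢ = 2h·√(V₂²−V₁²)/(V₁V₂).
√(V₂²−V₁²) = √(4886²−924²) = 4797.8 m/s.
tᵢ = 2·50.8·4797.8/(924·4886) = 0.10797 s.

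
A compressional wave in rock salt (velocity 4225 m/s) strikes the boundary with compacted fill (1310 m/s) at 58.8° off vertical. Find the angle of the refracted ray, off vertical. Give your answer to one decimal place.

Snell's law: sin θ₂ = (V₂/V₁)·sin θ₁ = (1310/4225)·sin 58.8° = 0.2652.
θ₂ = sin⁻¹(0.2652) = 15.38° (from vertical).

15.4°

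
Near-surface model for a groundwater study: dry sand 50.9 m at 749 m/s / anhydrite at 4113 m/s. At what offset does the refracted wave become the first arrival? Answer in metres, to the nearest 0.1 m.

122.4 m

x_cross = 2h·√((V₂+V₁)/(V₂−V₁)).
(V₂+V₁)/(V₂−V₁) = (4113+749)/(4113−749) = 1.4453; √ = 1.2022.
x_cross = 2·50.9·1.2022 = 122.38 m.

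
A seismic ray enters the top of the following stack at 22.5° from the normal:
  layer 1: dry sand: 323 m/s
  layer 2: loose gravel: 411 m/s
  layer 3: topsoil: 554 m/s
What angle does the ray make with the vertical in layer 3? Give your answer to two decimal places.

Snell's law across each interface conserves sin θ / V, so sin θ_3 = V_3·sin θ₁/V₁.
sin θ_3 = 554 × sin 22.5° / 323 = 0.6564.
θ_3 = 41.02° from the vertical.

41.02°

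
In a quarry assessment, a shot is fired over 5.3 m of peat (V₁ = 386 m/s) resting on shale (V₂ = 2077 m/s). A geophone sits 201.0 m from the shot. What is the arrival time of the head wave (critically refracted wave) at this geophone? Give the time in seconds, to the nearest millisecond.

0.124 s

θ_c = arcsin(V₁/V₂) = arcsin(386/2077) = 10.71°, cos θ_c = 0.9826.
Intercept time tᵢ = 2h cos θ_c / V₁ = 2·5.3·0.9826/386 = 0.02698 s.
t = x/V₂ + tᵢ = 201.0/2077 + 0.02698 = 0.12376 s.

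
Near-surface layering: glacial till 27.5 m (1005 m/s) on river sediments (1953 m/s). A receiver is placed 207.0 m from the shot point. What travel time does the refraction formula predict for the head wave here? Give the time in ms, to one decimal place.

θ_c = arcsin(V₁/V₂) = arcsin(1005/1953) = 30.97°, cos θ_c = 0.8574.
Intercept time tᵢ = 2h cos θ_c / V₁ = 2·27.5·0.8574/1005 = 0.04692 s.
t = x/V₂ + tᵢ = 207.0/1953 + 0.04692 = 0.15292 s.

152.9 ms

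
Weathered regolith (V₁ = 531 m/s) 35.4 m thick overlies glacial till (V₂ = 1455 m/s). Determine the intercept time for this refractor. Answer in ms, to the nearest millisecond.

tᵢ = 2h·√(V₂²−V₁²)/(V₁V₂).
√(V₂²−V₁²) = √(1455²−531²) = 1354.6 m/s.
tᵢ = 2·35.4·1354.6/(531·1455) = 0.12414 s.

124 ms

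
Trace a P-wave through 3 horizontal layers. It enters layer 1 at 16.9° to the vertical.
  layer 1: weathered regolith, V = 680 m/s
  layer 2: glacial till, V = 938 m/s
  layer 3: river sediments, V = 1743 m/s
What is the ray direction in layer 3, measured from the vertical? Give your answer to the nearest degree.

Ray parameter p = sin 16.9° / 680 = 4.2750e-04 s/m.
sin θ_3 = p·V_3 = 4.2750e-04 × 1743 = 0.7451.
θ_3 = arcsin 0.7451 = 48.17°.

48°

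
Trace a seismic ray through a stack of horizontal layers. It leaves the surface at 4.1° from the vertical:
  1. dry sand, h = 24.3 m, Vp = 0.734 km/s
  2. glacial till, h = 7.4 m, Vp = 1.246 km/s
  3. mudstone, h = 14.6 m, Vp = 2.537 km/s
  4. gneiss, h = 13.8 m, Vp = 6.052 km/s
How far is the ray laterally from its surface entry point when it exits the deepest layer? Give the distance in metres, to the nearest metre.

16 m

Apply Snell's law at each interface; in layer i the horizontal offset is hᵢ·tan θᵢ.
Layer 1: θ = 4.10°; offset = 24.3·tan 4.10° = 1.742 m.
Layer 2: sin θ = 1.246·sin 4.1°/0.734 = 0.1214, θ = 6.97°; offset = 7.4·tan 6.97° = 0.905 m.
Layer 3: sin θ = 2.537·sin 4.1°/0.734 = 0.2471, θ = 14.31°; offset = 14.6·tan 14.31° = 3.723 m.
Layer 4: sin θ = 6.052·sin 4.1°/0.734 = 0.5895, θ = 36.12°; offset = 13.8·tan 36.12° = 10.071 m.
Σ offsets = 16.442 m.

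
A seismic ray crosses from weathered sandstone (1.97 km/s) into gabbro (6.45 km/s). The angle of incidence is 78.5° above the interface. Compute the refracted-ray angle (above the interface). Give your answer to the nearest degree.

49°

Angle from the normal: 90° − 78.5° = 11.5°.
Snell's law: sin θ₂ = (V₂/V₁)·sin θ₁ = (6.45/1.97)·sin 11.5° = 0.6528.
θ₂ = sin⁻¹(0.6528) = 40.75° (from vertical).
From the interface: 90° − 40.75° = 49.25°.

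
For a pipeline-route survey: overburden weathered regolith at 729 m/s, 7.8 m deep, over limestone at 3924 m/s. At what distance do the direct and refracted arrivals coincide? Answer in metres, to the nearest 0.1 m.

x_cross = 2h·√((V₂+V₁)/(V₂−V₁)).
(V₂+V₁)/(V₂−V₁) = (3924+729)/(3924−729) = 1.4563; √ = 1.2068.
x_cross = 2·7.8·1.2068 = 18.83 m.

18.8 m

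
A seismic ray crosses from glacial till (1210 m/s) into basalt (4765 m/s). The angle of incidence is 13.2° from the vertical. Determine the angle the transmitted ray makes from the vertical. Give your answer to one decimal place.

64.1°

sin θ₁/V₁ = sin θ₂/V₂ ⇒ sin θ₂ = 4765·sin 13.2°/1210 = 4765·0.2284/1210 = 0.8992.
θ₂ = sin⁻¹(0.8992) = 64.06° (from vertical).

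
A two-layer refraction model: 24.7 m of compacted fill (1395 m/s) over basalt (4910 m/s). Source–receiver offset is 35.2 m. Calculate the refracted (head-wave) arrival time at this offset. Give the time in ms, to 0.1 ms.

θ_c = arcsin(V₁/V₂) = arcsin(1395/4910) = 16.51°, cos θ_c = 0.9588.
Intercept time tᵢ = 2h cos θ_c / V₁ = 2·24.7·0.9588/1395 = 0.03395 s.
t = x/V₂ + tᵢ = 35.2/4910 + 0.03395 = 0.04112 s.

41.1 ms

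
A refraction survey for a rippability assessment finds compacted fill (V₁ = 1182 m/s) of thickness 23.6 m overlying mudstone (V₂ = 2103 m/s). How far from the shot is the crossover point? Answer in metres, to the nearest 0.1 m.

89.1 m

θ_c = arcsin(1182/2103) = 34.20°, so cos θ_c = 0.8271 and tᵢ = 2h cos θ_c/V₁ = 0.0330 s.
At crossover x/V₁ = x/V₂ + tᵢ ⇒ x = tᵢ/(1/V₁ − 1/V₂) = 0.03303/(8.4602e-04 − 4.7551e-04) = 89.14 m.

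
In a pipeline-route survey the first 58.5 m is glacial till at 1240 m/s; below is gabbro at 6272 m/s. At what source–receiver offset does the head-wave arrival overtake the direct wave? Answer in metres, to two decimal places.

x_cross = 2h·√((V₂+V₁)/(V₂−V₁)).
(V₂+V₁)/(V₂−V₁) = (6272+1240)/(6272−1240) = 1.4928; √ = 1.2218.
x_cross = 2·58.5·1.2218 = 142.95 m.

142.95 m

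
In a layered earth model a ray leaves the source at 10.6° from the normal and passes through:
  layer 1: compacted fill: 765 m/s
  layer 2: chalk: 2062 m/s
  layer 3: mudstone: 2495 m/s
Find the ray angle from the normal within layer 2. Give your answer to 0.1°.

Ray parameter p = sin 10.6° / 765 = 2.4046e-04 s/m.
sin θ_2 = p·V_2 = 2.4046e-04 × 2062 = 0.4958.
θ_2 = arcsin 0.4958 = 29.72°.

29.7°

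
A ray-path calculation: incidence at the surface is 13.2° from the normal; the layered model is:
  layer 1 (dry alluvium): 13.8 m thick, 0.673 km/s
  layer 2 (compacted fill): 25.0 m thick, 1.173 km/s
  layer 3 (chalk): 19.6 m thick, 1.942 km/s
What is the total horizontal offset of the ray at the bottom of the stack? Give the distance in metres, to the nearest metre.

Apply Snell's law at each interface; in layer i the horizontal offset is hᵢ·tan θᵢ.
Layer 1: θ = 13.20°; offset = 13.8·tan 13.20° = 3.237 m.
Layer 2: sin θ = 1.173·sin 13.2°/0.673 = 0.3980, θ = 23.45°; offset = 25.0·tan 23.45° = 10.846 m.
Layer 3: sin θ = 1.942·sin 13.2°/0.673 = 0.6589, θ = 41.22°; offset = 19.6·tan 41.22° = 17.169 m.
Total horizontal offset = 31.252 m.

31 m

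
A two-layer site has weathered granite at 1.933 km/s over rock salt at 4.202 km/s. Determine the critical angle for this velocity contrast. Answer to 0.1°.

At critical incidence the refracted ray runs along the interface (θ₂ = 90°), so sin θ_c = V₁/V₂.
θ_c = arcsin(1.933/4.202) = arcsin 0.4600 = 27.39°.

27.4°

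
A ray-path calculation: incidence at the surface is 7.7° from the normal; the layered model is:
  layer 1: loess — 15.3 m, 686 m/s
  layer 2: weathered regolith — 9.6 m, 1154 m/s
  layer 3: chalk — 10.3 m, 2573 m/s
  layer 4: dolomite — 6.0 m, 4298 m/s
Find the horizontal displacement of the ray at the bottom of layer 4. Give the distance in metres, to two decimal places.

p = sin θ₁/V₁ = sin 7.7°/686 = 1.9532e-04 s/m is conserved through the stack.
Layer 1: θ = 7.70°; offset = 15.3·tan 7.70° = 2.0686 m.
Layer 2: sin θ = p·1154 = 0.2254 → θ = 13.03°; offset = 9.6·tan 13.03° = 2.2209 m.
Layer 3: sin θ = p·2573 = 0.5025 → θ = 30.17°; offset = 10.3·tan 30.17° = 5.9872 m.
Layer 4: sin θ = p·4298 = 0.8395 → θ = 57.08°; offset = 6.0·tan 57.08° = 9.2688 m.
Summing the layer offsets gives 19.5455 m.

19.55 m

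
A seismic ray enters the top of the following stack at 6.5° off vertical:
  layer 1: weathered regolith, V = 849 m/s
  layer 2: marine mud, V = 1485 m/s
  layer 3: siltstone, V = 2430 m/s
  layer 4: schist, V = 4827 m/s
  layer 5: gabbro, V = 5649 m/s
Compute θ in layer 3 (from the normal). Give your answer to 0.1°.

18.9°

Snell's law across each interface conserves sin θ / V, so sin θ_3 = V_3·sin θ₁/V₁.
sin θ_3 = 2430 × sin 6.5° / 849 = 0.3240.
θ_3 = 18.91° from the vertical.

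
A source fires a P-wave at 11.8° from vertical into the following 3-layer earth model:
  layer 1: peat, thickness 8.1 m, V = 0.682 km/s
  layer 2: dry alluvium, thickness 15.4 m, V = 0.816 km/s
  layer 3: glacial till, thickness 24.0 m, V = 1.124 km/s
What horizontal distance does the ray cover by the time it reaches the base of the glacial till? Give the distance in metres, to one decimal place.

14.2 m

Apply Snell's law at each interface; in layer i the horizontal offset is hᵢ·tan θᵢ.
Layer 1: θ = 11.80°; offset = 8.1·tan 11.80° = 1.692 m.
Layer 2: sin θ = 0.816·sin 11.8°/0.682 = 0.2447, θ = 14.16°; offset = 15.4·tan 14.16° = 3.886 m.
Layer 3: sin θ = 1.124·sin 11.8°/0.682 = 0.3370, θ = 19.70°; offset = 24.0·tan 19.70° = 8.591 m.
Total horizontal offset = 14.170 m.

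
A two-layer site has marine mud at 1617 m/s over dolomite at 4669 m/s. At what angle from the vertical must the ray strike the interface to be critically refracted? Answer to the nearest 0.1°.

At critical incidence the refracted ray runs along the interface (θ₂ = 90°), so sin θ_c = V₁/V₂.
θ_c = arcsin(1617/4669) = arcsin 0.3463 = 20.26°.

20.3°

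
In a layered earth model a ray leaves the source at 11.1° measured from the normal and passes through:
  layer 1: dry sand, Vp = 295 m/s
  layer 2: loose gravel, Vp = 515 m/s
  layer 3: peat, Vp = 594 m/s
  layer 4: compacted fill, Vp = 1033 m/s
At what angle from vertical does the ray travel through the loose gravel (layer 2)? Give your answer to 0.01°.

Snell's law across each interface conserves sin θ / V, so sin θ_2 = V_2·sin θ₁/V₁.
sin θ_2 = 515 × sin 11.1° / 295 = 0.3361.
θ_2 = arcsin 0.3361 = 19.64°.

19.64°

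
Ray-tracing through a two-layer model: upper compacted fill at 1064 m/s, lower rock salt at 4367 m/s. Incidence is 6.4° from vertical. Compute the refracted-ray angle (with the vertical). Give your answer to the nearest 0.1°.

27.2°

sin θ₁/V₁ = sin θ₂/V₂ ⇒ sin θ₂ = 4367·sin 6.4°/1064 = 4367·0.1115/1064 = 0.4575.
θ₂ = sin⁻¹(0.4575) = 27.23° (from vertical).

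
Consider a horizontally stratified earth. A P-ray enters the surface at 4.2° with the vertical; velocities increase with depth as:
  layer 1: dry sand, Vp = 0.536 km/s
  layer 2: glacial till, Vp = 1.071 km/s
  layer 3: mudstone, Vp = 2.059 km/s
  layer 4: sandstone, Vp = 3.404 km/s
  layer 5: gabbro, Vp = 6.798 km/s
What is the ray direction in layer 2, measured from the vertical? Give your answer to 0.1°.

8.4°

Snell's law across each interface conserves sin θ / V, so sin θ_2 = V_2·sin θ₁/V₁.
sin θ_2 = 1.071 × sin 4.2° / 0.536 = 0.1463.
θ_2 = 8.41° from the vertical.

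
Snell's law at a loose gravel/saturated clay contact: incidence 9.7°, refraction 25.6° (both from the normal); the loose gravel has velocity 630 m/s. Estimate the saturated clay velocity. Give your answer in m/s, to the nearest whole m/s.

Snell's law: sin 9.7°/V₁ = sin 25.6°/V₂.
V₂ = V₁·sin 25.6°/sin 9.7° = 630 × 2.5645 = 1615.62 m/s.

1616 m/s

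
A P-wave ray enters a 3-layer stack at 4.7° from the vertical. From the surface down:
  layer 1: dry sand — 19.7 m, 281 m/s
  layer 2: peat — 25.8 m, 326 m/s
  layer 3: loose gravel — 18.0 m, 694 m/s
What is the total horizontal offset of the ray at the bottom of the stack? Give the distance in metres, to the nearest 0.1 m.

Apply Snell's law at each interface; in layer i the horizontal offset is hᵢ·tan θᵢ.
Layer 1: θ = 4.70°; offset = 19.7·tan 4.70° = 1.620 m.
Layer 2: sin θ = 326·sin 4.7°/281 = 0.0951, θ = 5.45°; offset = 25.8·tan 5.45° = 2.464 m.
Layer 3: sin θ = 694·sin 4.7°/281 = 0.2024, θ = 11.68°; offset = 18.0·tan 11.68° = 3.720 m.
Total horizontal offset = 7.803 m.

7.8 m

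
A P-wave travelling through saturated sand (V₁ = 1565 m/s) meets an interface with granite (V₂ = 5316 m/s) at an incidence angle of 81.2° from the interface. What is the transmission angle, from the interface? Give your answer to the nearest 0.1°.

58.7°

Angle from the normal: 90° − 81.2° = 8.8°.
sin θ₁/V₁ = sin θ₂/V₂ ⇒ sin θ₂ = 5316·sin 8.8°/1565 = 5316·0.1530/1565 = 0.5197.
θ₂ = sin⁻¹(0.5197) = 31.31° (from vertical).
From the interface: 90° − 31.31° = 58.69°.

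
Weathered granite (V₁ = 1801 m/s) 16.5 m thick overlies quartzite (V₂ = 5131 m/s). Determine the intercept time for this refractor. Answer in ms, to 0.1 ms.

θ_c = arcsin(V₁/V₂) = arcsin(1801/5131) = 20.55°; cos θ_c = 0.9364.
tᵢ = 2h·cos θ_c / V₁ = 2·16.5·0.9364 / 1801 = 0.01716 s.

17.2 ms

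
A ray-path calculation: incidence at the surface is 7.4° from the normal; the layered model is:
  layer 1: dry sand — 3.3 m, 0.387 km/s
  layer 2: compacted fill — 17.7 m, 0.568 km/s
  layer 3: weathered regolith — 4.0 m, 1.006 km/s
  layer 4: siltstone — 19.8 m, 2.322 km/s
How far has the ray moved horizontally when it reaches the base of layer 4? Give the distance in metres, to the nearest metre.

29 m

p = sin θ₁/V₁ = sin 7.4°/0.387 = 3.3281e-01 s/km is conserved through the stack.
Layer 1: θ = 7.40°; offset = 3.3·tan 7.40° = 0.429 m.
Layer 2: sin θ = p·0.568 = 0.1890 → θ = 10.90°; offset = 17.7·tan 10.90° = 3.407 m.
Layer 3: sin θ = p·1.006 = 0.3348 → θ = 19.56°; offset = 4.0·tan 19.56° = 1.421 m.
Layer 4: sin θ = p·2.322 = 0.7728 → θ = 50.60°; offset = 19.8·tan 50.60° = 24.108 m.
Total horizontal offset = 29.365 m.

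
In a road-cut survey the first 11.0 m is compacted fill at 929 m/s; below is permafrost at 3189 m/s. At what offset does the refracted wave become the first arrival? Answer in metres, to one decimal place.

θ_c = arcsin(929/3189) = 16.94°, so cos θ_c = 0.9566 and tᵢ = 2h cos θ_c/V₁ = 0.0227 s.
At crossover x/V₁ = x/V₂ + tᵢ ⇒ x = tᵢ/(1/V₁ − 1/V₂) = 0.02265/(1.0764e-03 − 3.1358e-04) = 29.70 m.

29.7 m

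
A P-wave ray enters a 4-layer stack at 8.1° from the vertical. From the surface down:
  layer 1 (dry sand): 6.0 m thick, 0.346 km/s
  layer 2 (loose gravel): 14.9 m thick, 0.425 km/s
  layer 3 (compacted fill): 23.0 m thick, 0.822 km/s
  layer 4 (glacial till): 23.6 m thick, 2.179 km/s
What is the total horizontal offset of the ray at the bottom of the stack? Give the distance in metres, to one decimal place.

p = sin θ₁/V₁ = sin 8.1°/0.346 = 4.0723e-01 s/km is conserved through the stack.
Layer 1: θ = 8.10°; offset = 6.0·tan 8.10° = 0.854 m.
Layer 2: sin θ = p·0.425 = 0.1731 → θ = 9.97°; offset = 14.9·tan 9.97° = 2.618 m.
Layer 3: sin θ = p·0.822 = 0.3347 → θ = 19.56°; offset = 23.0·tan 19.56° = 8.170 m.
Layer 4: sin θ = p·2.179 = 0.8874 → θ = 62.54°; offset = 23.6·tan 62.54° = 45.417 m.
Total horizontal offset = 57.060 m.

57.1 m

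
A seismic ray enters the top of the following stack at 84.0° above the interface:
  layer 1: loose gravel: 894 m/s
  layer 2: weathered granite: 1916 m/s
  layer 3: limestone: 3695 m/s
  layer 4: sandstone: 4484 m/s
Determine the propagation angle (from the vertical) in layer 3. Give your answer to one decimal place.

From the normal: θ₁ = 90° − 84.0° = 6.0°.
Snell's law across each interface conserves sin θ / V, so sin θ_3 = V_3·sin θ₁/V₁.
sin θ_3 = 3695 × sin 6.0° / 894 = 0.4320.
θ_3 = arcsin 0.4320 = 25.60°.

25.6°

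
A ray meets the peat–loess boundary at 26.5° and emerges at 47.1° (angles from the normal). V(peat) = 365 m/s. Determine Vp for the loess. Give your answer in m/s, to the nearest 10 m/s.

Snell's law: sin 26.5°/V₁ = sin 47.1°/V₂.
V₂ = V₁·sin 47.1°/sin 26.5° = 365 × 1.6417 = 599.24 m/s.

600 m/s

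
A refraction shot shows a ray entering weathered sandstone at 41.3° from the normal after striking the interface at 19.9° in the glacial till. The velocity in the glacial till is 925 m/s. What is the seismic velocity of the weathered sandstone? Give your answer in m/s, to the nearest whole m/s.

Snell's law: sin 19.9°/V₁ = sin 41.3°/V₂.
V₂ = V₁·sin 41.3°/sin 19.9° = 925 × 1.9390 = 1793.59 m/s.

1794 m/s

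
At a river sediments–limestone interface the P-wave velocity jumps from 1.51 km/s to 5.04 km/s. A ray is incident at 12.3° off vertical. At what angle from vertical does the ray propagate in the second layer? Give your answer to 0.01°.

45.32°

Snell's law: sin θ₂ = (V₂/V₁)·sin θ₁ = (5.04/1.51)·sin 12.3° = 0.7110.
θ₂ = sin⁻¹(0.7110) = 45.32° (from vertical).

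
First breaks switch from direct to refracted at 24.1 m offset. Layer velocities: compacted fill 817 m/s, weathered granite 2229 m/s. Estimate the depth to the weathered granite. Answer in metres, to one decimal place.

8.2 m

x_cross = 2h·√((V₂+V₁)/(V₂−V₁)) → h = x_cross / (2·√((V₂+V₁)/(V₂−V₁))).
√((V₂+V₁)/(V₂−V₁)) = √((2229+817)/(2229−817)) = 1.4687.
h = 24.1 / (2·1.4687) = 8.20 m.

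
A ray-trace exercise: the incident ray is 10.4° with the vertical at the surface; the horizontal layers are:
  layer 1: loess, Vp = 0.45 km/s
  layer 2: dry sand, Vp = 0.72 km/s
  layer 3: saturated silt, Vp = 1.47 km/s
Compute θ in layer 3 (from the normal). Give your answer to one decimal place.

Ray parameter p = sin 10.4° / 0.45 = 4.0115e-01 s/km.
sin θ_3 = p·V_3 = 4.0115e-01 × 1.47 = 0.5897.
θ_3 = 36.14° from the vertical.

36.1°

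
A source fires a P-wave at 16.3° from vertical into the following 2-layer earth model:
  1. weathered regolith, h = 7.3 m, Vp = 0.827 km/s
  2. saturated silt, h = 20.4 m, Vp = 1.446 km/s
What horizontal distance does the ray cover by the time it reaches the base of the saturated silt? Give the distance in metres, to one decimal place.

13.6 m

p = sin θ₁/V₁ = sin 16.3°/0.827 = 3.3938e-01 s/km is conserved through the stack.
Layer 1: θ = 16.30°; offset = 7.3·tan 16.30° = 2.135 m.
Layer 2: sin θ = p·1.446 = 0.4907 → θ = 29.39°; offset = 20.4·tan 29.39° = 11.490 m.
Total horizontal offset = 13.625 m.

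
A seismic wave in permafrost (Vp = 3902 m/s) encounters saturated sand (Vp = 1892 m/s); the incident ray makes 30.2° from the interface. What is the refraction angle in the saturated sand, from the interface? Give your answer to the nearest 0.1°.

Convert to the normal: θ₁ = 90° − 30.2° = 59.8°.
Snell's law: sin θ₂ = (V₂/V₁)·sin θ₁ = (1892/3902)·sin 59.8° = 0.4191.
θ₂ = sin⁻¹(0.4191) = 24.78° (from vertical).
From the interface: 90° − 24.78° = 65.22°.

65.2°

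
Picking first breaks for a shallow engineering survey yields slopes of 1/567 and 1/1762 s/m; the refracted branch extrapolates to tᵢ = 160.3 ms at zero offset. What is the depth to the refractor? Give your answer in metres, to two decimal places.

h = tᵢ·V₁·V₂ / (2·√(V₂²−V₁²)).
√(V₂²−V₁²) = √(1762² − 567²) = 1668.3 m/s.
h = 0.1603 s × 567 × 1762 / (2 × 1668.3) = 48.00 m.

48.00 m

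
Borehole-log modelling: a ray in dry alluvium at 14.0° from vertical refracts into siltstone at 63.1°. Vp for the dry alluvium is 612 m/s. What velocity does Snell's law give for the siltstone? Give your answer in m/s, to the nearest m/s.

Snell's law: sin 14.0°/V₁ = sin 63.1°/V₂.
V₂ = V₁·sin 63.1°/sin 14.0° = 612 × 3.6863 = 2256.02 m/s.

2256 m/s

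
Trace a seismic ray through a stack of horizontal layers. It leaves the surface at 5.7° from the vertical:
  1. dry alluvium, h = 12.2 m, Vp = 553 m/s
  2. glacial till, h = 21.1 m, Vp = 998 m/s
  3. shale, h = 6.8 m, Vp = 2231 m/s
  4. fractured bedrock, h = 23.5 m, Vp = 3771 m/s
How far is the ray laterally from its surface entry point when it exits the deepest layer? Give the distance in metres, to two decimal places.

Apply Snell's law at each interface; in layer i the horizontal offset is hᵢ·tan θᵢ.
Layer 1: θ = 5.70°; offset = 12.2·tan 5.70° = 1.2177 m.
Layer 2: sin θ = 998·sin 5.7°/553 = 0.1792, θ = 10.33°; offset = 21.1·tan 10.33° = 3.8443 m.
Layer 3: sin θ = 2231·sin 5.7°/553 = 0.4007, θ = 23.62°; offset = 6.8·tan 23.62° = 2.9739 m.
Layer 4: sin θ = 3771·sin 5.7°/553 = 0.6773, θ = 42.63°; offset = 23.5·tan 42.63° = 21.6331 m.
Σ offsets = 29.6689 m.

29.67 m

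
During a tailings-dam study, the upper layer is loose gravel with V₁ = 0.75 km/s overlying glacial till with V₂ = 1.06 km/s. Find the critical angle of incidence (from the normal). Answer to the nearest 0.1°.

At critical incidence the refracted ray runs along the interface (θ₂ = 90°), so sin θ_c = V₁/V₂.
θ_c = arcsin(0.75/1.06) = arcsin 0.7075 = 45.04°.

45.0°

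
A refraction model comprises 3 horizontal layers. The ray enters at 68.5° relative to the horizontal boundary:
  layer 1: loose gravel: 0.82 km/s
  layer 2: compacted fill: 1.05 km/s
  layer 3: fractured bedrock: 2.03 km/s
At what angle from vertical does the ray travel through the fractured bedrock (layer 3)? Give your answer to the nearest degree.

65°

From the normal: θ₁ = 90° − 68.5° = 21.5°.
Snell's law across each interface conserves sin θ / V, so sin θ_3 = V_3·sin θ₁/V₁.
sin θ_3 = 2.03 × sin 21.5° / 0.82 = 0.9073.
θ_3 = arcsin 0.9073 = 65.14°.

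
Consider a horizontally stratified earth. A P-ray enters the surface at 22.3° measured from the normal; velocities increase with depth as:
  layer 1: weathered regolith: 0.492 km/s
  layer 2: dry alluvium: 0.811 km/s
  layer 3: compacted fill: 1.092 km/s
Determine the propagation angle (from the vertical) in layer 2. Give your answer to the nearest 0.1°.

Ray parameter p = sin 22.3° / 0.492 = 7.7125e-01 s/km.
sin θ_2 = p·V_2 = 7.7125e-01 × 0.811 = 0.6255.
θ_2 = 38.72° from the vertical.

38.7°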